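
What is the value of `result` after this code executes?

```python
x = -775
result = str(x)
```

x = -775; result = '-775'

'-775'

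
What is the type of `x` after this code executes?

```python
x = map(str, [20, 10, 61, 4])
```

map() returns a map object

map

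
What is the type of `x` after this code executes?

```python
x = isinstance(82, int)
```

isinstance() returns bool

bool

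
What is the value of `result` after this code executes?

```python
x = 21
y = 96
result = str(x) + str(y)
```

x = 21; y = 96; result = '2196'

'2196'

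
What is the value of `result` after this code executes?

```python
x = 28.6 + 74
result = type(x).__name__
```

x is float; result = 'float'

'float'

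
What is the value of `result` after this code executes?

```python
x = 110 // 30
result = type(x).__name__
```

x is int; result = 'int'

'int'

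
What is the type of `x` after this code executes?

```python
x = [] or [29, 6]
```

'or' returns first truthy value (list)

list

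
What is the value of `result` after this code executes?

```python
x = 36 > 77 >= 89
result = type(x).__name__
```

x is bool; result = 'bool'

'bool'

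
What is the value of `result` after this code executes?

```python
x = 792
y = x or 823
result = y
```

x = 792; y = 792; result = 792

792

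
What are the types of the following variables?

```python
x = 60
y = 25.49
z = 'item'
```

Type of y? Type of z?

y is assigned a number with a decimal point, so it is a float; z is assigned a quoted string literal, so it is a str

float, str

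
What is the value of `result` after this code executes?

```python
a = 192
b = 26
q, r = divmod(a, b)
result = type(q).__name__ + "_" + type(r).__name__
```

a is int; b is int; q is int; r is int; result = 'int_int'

'int_int'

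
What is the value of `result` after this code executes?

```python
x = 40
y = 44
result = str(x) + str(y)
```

x = 40; y = 44; result = '4044'

'4044'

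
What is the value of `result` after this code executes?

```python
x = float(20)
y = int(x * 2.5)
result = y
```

x = 20.0; y = 50; result = 50

50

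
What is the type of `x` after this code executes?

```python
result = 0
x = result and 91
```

'and' returns first falsy value (0 is int)

int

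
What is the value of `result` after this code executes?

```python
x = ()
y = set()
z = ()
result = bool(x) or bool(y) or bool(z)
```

x = (); y = set(); z = (); result = False

False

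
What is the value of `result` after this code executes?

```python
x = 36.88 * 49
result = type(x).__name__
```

x is float; result = 'float'

'float'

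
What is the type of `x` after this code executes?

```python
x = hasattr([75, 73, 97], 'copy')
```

hasattr() returns bool

bool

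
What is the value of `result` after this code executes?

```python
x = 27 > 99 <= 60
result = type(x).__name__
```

x is bool; result = 'bool'

'bool'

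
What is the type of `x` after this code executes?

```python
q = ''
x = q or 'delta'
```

'or' returns first truthy value (str)

str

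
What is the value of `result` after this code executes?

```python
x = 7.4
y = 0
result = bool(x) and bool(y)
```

x = 7.4; y = 0; result = False

False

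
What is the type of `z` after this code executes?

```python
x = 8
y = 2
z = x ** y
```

positive int ** positive int = int

int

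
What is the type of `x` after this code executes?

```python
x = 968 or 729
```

'or' returns first truthy value (int)

int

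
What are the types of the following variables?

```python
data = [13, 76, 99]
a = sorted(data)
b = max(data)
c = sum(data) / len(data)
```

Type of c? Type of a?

int / int = float; sorted() returns list

float, list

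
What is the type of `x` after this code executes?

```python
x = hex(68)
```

hex() returns str representation

str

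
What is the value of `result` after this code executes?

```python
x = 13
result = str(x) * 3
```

x = 13; result = '131313'

'131313'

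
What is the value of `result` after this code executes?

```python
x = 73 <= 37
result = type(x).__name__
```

x is bool; result = 'bool'

'bool'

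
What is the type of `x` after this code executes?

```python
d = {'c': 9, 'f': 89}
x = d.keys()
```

.keys() returns dict_keys view

dict_keys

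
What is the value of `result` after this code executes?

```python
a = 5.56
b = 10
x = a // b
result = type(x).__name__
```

a is float; b is int; x is float; result = 'float'

'float'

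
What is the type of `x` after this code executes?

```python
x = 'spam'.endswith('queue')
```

str.endswith() returns bool

bool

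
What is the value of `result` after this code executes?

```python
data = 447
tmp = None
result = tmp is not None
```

data = 447; tmp = None; result = False

False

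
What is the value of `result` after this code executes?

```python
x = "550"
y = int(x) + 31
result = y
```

x = '550'; y = 581; result = 581

581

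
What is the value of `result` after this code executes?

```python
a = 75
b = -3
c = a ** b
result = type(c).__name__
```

a is int; b is int; c is float; result = 'float'

'float'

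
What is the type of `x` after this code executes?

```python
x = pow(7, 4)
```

pow(int, int) returns int

int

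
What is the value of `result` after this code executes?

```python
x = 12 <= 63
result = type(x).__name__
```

x is bool; result = 'bool'

'bool'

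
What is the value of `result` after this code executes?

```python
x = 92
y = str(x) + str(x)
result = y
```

x = 92; y = '9292'; result = '9292'

'9292'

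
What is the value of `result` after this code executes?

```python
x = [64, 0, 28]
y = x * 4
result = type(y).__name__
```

x is list; y is list; result = 'list'

'list'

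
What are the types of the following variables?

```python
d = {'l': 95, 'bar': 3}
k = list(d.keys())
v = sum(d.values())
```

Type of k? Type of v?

list() converts to list; sum of ints is int

list, int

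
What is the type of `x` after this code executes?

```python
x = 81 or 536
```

'or' returns first truthy value (int)

int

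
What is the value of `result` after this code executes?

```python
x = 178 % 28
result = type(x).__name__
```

x is int; result = 'int'

'int'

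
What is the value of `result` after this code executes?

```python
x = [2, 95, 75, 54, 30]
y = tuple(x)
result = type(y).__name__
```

x is list; y is tuple; result = 'tuple'

'tuple'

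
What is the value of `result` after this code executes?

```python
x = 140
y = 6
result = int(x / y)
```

x = 140; y = 6; result = 23

23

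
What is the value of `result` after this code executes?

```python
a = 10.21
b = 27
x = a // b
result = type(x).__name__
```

a is float; b is int; x is float; result = 'float'

'float'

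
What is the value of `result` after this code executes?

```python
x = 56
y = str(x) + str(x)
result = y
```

x = 56; y = '5656'; result = '5656'

'5656'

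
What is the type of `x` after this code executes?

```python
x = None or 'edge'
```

'or' with None returns the other truthy value (str)

str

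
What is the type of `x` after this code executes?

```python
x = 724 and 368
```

'and' with truthy values returns last operand (int)

int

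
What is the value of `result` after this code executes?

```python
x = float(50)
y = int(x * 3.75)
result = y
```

x = 50.0; y = 187; result = 187

187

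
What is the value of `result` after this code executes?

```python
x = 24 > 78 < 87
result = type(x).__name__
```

x is bool; result = 'bool'

'bool'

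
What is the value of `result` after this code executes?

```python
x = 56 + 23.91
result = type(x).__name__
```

x is float; result = 'float'

'float'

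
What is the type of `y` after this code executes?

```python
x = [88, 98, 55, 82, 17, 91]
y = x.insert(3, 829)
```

list.insert() returns None

NoneType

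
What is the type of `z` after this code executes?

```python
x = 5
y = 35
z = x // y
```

int // int = int

int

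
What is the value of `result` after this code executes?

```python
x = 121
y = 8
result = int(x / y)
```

x = 121; y = 8; result = 15

15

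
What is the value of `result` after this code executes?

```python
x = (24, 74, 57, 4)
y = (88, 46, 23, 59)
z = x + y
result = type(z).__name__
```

x is tuple; y is tuple; z is tuple; result = 'tuple'

'tuple'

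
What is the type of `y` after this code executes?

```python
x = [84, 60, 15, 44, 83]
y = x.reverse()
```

list.reverse() returns None

NoneType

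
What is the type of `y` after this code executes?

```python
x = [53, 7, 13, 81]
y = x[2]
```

Indexing list[int] returns int

int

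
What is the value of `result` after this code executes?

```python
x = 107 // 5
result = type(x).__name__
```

x is int; result = 'int'

'int'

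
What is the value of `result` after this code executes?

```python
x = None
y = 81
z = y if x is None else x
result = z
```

x = None; y = 81; z = 81; result = 81

81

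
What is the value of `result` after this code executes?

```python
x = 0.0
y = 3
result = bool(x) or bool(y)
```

x = 0.0; y = 3; result = True

True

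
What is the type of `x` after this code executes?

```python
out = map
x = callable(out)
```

callable() returns bool

bool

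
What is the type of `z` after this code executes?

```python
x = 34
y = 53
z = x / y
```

int / int = float

float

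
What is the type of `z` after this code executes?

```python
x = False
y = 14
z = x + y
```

bool + int = int (bool is subclass of int)

int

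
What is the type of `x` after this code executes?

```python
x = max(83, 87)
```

max() of ints returns int

int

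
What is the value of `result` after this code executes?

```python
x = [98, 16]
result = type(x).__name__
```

x is list; result = 'list'

'list'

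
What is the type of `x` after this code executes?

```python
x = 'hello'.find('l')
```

str.find() returns int index

int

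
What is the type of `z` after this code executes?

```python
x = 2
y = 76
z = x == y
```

Equality comparison returns bool

bool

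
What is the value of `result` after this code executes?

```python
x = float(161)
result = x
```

x = 161.0; result = 161.0

161.0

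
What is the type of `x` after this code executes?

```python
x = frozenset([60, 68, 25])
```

frozenset() returns frozenset

frozenset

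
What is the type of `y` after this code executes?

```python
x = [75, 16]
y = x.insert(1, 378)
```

list.insert() returns None

NoneType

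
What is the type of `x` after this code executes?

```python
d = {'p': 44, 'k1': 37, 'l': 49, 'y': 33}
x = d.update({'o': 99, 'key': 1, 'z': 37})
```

dict.update() returns None

NoneType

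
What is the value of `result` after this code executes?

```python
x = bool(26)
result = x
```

x = True; result = True

True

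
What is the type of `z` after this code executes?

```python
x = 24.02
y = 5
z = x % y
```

float % int = float

float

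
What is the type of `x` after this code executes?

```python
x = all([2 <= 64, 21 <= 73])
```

all() returns bool

bool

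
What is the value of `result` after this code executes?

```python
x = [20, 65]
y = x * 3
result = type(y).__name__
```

x is list; y is list; result = 'list'

'list'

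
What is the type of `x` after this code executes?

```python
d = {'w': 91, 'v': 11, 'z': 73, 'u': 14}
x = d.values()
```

.values() returns dict_values view

dict_values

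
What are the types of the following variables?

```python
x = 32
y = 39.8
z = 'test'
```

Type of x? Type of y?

x is assigned a bare integer (no decimal point), so it is an int; y is assigned a number with a decimal point, so it is a float

int, float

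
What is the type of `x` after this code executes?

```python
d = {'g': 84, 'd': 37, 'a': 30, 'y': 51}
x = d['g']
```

Accessing dict[str, int] with str key returns int

int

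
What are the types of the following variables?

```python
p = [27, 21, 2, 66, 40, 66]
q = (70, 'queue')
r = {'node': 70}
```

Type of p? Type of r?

p is assigned a list literal (square brackets); r is assigned a dict literal ({key: value})

list, dict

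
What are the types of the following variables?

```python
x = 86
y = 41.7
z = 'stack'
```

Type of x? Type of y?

x is assigned a bare integer (no decimal point), so it is an int; y is assigned a number with a decimal point, so it is a float

int, float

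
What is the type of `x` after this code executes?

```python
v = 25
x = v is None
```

'is' comparison returns bool

bool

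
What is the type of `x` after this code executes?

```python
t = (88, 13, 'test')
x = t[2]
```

Index 2 of tuple is a str literal

str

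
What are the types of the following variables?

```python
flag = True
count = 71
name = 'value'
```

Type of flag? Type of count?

flag is assigned the constant True, which has type bool; count is assigned a bare integer (no decimal point), so it is an int

bool, int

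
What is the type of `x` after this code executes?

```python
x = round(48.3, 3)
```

round() with decimal places returns float

float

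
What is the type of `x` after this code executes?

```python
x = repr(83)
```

repr() returns str

str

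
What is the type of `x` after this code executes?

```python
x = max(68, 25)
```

max() of ints returns int

int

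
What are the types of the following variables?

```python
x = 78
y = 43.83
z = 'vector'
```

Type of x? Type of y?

x is assigned a bare integer (no decimal point), so it is an int; y is assigned a number with a decimal point, so it is a float

int, float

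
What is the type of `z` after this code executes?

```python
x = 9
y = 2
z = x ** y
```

positive int ** positive int = int

int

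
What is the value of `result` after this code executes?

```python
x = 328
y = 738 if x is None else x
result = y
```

x = 328; y = 328; result = 328

328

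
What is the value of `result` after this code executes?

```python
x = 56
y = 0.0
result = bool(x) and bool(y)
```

x = 56; y = 0.0; result = False

False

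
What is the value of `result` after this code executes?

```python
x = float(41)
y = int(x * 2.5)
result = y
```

x = 41.0; y = 102; result = 102

102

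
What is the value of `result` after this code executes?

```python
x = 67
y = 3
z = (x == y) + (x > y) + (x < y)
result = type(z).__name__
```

x is int; y is int; z is int; result = 'int'

'int'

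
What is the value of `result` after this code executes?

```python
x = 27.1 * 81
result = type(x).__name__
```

x is float; result = 'float'

'float'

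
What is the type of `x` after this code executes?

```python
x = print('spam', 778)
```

print() returns None

NoneType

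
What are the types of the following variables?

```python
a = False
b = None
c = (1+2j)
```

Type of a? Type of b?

a is assigned the constant False, which has type bool; b is assigned None, whose type is NoneType

bool, NoneType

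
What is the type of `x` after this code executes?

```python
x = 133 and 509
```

'and' with truthy values returns last operand (int)

int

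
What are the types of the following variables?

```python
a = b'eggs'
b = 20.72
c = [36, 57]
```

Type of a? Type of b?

a is assigned a bytes literal (b'...' prefix); b is assigned a number with a decimal point, so it is a float

bytes, float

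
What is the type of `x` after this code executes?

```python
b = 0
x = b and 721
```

'and' returns first falsy value (0 is int)

int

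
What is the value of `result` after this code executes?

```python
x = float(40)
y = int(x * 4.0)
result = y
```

x = 40.0; y = 160; result = 160

160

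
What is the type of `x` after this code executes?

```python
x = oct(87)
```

oct() returns str representation

str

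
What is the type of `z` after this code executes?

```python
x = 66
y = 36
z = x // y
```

int // int = int

int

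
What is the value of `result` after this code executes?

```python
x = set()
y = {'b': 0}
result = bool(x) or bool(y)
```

x = set(); y = {'b': 0}; result = True

True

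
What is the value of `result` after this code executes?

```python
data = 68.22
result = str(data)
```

data = 68.22; result = '68.22'

'68.22'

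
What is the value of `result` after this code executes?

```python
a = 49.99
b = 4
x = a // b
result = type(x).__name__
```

a is float; b is int; x is float; result = 'float'

'float'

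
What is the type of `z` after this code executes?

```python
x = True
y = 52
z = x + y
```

bool + int = int (bool is subclass of int)

int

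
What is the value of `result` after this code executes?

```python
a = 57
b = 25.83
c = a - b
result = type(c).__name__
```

a is int; b is float; c is float; result = 'float'

'float'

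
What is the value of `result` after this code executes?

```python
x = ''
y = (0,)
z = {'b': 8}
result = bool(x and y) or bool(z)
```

x = ''; y = (0,); z = {'b': 8}; result = True

True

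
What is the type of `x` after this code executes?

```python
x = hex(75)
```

hex() returns str representation

str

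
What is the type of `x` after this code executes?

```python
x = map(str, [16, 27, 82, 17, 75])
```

map() returns a map object

map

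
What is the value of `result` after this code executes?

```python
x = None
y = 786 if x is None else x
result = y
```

x = None; y = 786; result = 786

786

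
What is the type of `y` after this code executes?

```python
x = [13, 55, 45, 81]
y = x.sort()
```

list.sort() returns None (mutates in place)

NoneType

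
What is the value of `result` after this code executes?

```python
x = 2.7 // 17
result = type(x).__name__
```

x is float; result = 'float'

'float'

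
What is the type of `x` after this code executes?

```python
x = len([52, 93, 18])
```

len() always returns int

int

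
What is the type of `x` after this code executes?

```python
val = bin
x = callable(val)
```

callable() returns bool

bool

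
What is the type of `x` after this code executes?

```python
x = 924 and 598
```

'and' with truthy values returns last operand (int)

int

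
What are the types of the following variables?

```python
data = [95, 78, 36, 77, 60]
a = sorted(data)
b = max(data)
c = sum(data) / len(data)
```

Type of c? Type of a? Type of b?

int / int = float; sorted() returns list; max of ints returns int

float, list, int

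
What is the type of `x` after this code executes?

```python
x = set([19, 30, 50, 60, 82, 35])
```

set() constructor returns set

set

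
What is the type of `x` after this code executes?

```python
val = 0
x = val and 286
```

'and' returns first falsy value (0 is int)

int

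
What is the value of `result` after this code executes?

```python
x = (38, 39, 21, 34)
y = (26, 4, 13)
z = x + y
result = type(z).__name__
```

x is tuple; y is tuple; z is tuple; result = 'tuple'

'tuple'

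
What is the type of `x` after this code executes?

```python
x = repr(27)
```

repr() returns str

str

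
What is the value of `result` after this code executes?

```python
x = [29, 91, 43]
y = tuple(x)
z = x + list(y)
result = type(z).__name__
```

x is list; y is tuple; z is list; result = 'list'

'list'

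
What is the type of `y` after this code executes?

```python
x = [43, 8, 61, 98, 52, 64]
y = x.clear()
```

list.clear() returns None

NoneType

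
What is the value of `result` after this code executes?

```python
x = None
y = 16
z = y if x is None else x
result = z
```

x = None; y = 16; z = 16; result = 16

16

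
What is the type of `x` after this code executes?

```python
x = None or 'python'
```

'or' with None returns the other truthy value (str)

str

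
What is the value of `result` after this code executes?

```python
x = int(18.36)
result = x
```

x = 18; result = 18

18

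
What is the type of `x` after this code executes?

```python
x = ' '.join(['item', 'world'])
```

str.join() returns str

str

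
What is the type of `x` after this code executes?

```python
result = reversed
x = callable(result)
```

callable() returns bool

bool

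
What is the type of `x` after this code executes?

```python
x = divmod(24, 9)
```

divmod() returns tuple of (quotient, remainder)

tuple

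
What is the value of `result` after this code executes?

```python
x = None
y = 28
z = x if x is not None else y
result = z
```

x = None; y = 28; z = 28; result = 28

28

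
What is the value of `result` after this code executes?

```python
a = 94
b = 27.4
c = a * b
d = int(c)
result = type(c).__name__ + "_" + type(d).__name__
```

a is int; b is float; c is float; d is int; result = 'float_int'

'float_int'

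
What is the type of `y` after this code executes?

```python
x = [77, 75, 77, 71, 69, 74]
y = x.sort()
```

list.sort() returns None (mutates in place)

NoneType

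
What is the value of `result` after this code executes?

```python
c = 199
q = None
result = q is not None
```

c = 199; q = None; result = False

False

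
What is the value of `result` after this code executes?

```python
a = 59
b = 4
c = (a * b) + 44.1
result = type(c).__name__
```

a is int; b is int; c is float; result = 'float'

'float'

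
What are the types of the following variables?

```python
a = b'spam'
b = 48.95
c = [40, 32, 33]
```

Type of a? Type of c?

a is assigned a bytes literal (b'...' prefix); c is assigned a list literal (square brackets)

bytes, list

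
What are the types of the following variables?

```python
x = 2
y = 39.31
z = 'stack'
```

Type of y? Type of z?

y is assigned a number with a decimal point, so it is a float; z is assigned a quoted string literal, so it is a str

float, str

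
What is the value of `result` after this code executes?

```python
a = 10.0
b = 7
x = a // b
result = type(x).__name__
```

a is float; b is int; x is float; result = 'float'

'float'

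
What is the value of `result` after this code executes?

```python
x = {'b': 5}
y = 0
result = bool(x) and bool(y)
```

x = {'b': 5}; y = 0; result = False

False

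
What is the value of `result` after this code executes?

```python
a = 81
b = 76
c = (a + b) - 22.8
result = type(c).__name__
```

a is int; b is int; c is float; result = 'float'

'float'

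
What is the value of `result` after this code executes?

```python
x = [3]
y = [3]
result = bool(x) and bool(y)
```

x = [3]; y = [3]; result = True

True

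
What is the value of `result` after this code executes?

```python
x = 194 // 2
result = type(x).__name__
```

x is int; result = 'int'

'int'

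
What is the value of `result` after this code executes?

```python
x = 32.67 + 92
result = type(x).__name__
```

x is float; result = 'float'

'float'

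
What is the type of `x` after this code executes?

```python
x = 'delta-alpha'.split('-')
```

str.split() returns list

list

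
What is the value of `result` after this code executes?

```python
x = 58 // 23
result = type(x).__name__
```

x is int; result = 'int'

'int'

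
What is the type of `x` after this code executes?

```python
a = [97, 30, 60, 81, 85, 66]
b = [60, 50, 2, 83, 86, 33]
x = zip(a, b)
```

zip() returns a zip object

zip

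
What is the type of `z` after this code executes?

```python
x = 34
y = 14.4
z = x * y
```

int * float = float

float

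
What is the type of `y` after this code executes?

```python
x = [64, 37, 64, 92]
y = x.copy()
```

list.copy() returns list

list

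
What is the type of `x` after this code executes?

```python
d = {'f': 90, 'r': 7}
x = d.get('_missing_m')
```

dict.get() returns None when key not found

NoneType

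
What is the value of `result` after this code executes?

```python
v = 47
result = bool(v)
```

v = 47; result = True

True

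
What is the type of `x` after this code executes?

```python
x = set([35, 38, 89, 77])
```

set() constructor returns set

set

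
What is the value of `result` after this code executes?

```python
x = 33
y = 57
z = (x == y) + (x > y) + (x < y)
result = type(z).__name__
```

x is int; y is int; z is int; result = 'int'

'int'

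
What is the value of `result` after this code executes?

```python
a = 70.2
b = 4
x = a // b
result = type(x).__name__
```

a is float; b is int; x is float; result = 'float'

'float'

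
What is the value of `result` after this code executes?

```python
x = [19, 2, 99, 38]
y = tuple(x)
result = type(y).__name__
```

x is list; y is tuple; result = 'tuple'

'tuple'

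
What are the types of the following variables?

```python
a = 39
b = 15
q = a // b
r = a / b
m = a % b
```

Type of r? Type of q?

/ returns float; // returns int

float, int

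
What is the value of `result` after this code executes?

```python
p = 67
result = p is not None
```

p = 67; result = True

True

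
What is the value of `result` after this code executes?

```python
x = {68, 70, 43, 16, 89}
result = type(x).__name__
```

x is set; result = 'set'

'set'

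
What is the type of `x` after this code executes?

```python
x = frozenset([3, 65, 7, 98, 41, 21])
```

frozenset() returns frozenset

frozenset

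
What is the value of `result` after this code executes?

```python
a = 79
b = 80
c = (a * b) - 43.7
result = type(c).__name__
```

a is int; b is int; c is float; result = 'float'

'float'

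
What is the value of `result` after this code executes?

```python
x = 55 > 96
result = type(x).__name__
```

x is bool; result = 'bool'

'bool'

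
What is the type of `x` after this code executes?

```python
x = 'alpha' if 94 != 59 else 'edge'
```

Both branches of conditional are str

str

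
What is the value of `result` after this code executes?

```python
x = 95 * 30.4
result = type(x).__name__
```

x is float; result = 'float'

'float'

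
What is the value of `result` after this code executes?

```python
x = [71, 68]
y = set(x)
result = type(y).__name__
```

x is list; y is set; result = 'set'

'set'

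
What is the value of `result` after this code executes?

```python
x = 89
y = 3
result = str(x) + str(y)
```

x = 89; y = 3; result = '893'

'893'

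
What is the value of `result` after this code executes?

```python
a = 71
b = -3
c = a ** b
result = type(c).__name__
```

a is int; b is int; c is float; result = 'float'

'float'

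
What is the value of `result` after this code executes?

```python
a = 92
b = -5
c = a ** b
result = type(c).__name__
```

a is int; b is int; c is float; result = 'float'

'float'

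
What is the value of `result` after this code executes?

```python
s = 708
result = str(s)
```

s = 708; result = '708'

'708'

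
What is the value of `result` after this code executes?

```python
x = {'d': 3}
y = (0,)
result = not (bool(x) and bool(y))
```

x = {'d': 3}; y = (0,); result = False

False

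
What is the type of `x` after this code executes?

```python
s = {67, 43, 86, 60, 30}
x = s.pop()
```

Popping from set[int] returns int

int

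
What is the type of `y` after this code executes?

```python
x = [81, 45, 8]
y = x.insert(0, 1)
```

list.insert() returns None

NoneType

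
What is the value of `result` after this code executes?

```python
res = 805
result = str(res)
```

res = 805; result = '805'

'805'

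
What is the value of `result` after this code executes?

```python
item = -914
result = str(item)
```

item = -914; result = '-914'

'-914'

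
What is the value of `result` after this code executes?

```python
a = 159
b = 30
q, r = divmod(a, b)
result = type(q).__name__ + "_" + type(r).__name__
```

a is int; b is int; q is int; r is int; result = 'int_int'

'int_int'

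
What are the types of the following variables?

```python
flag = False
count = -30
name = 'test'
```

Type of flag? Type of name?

flag is assigned the constant False, which has type bool; name is assigned a quoted string literal, so it is a str

bool, str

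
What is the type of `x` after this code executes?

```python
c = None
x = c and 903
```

'and' returns first falsy value (None)

NoneType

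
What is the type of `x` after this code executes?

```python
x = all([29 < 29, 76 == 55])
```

all() returns bool

bool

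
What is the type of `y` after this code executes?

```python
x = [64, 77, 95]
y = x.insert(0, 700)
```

list.insert() returns None

NoneType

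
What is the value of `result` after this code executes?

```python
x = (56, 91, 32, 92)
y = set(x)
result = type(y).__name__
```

x is tuple; y is set; result = 'set'

'set'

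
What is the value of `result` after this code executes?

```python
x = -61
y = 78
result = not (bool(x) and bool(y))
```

x = -61; y = 78; result = False

False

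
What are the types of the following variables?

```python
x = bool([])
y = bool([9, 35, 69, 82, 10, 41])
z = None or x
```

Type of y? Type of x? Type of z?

bool() returns bool; bool() returns bool; None or bool returns the bool

bool, bool, bool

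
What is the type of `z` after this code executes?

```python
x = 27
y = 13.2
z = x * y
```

int * float = float

float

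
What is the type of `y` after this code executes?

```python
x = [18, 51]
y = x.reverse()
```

list.reverse() returns None

NoneType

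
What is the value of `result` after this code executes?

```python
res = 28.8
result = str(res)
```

res = 28.8; result = '28.8'

'28.8'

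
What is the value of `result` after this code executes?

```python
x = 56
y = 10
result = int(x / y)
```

x = 56; y = 10; result = 5

5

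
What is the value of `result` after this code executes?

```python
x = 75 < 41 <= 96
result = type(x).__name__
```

x is bool; result = 'bool'

'bool'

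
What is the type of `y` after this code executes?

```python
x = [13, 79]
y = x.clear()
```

list.clear() returns None

NoneType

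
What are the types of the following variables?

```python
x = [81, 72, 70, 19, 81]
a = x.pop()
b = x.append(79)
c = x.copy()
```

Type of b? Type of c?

append() returns None; copy() returns list

NoneType, list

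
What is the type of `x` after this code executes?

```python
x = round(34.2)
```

round() with no decimal places returns int

int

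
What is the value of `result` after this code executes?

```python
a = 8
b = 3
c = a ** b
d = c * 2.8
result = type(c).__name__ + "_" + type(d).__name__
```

a is int; b is int; c is int; d is float; result = 'int_float'

'int_float'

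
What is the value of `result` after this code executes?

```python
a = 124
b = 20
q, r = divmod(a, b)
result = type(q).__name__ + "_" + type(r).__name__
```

a is int; b is int; q is int; r is int; result = 'int_int'

'int_int'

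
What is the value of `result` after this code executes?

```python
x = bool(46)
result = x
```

x = True; result = True

True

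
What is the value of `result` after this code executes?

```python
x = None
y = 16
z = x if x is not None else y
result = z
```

x = None; y = 16; z = 16; result = 16

16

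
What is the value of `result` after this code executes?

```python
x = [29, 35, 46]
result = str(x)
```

x = [29, 35, 46]; result = '[29, 35, 46]'

'[29, 35, 46]'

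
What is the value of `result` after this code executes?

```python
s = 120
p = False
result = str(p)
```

s = 120; p = False; result = 'False'

'False'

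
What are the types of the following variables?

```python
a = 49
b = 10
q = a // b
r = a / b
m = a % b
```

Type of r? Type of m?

/ returns float; % of ints returns int

float, int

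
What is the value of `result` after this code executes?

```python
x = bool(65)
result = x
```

x = True; result = True

True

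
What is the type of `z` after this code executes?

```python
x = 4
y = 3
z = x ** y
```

positive int ** positive int = int

int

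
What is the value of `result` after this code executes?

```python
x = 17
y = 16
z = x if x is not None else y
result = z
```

x = 17; y = 16; z = 17; result = 17

17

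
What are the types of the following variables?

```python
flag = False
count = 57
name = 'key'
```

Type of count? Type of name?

count is assigned a bare integer (no decimal point), so it is an int; name is assigned a quoted string literal, so it is a str

int, str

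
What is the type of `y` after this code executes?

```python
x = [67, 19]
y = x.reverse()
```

list.reverse() returns None

NoneType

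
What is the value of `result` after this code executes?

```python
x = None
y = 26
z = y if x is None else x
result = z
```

x = None; y = 26; z = 26; result = 26

26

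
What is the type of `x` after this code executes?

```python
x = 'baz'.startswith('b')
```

str.startswith() returns bool

bool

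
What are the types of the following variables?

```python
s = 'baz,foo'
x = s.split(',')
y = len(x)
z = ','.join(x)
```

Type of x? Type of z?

str.split() returns list; str.join() returns str

list, str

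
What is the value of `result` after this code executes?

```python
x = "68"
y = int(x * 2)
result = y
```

x = '68'; y = 6868; result = 6868

6868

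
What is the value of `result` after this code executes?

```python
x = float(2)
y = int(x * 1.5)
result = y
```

x = 2.0; y = 3; result = 3

3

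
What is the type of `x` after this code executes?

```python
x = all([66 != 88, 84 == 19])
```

all() returns bool

bool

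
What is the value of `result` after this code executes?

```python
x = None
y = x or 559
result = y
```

x = None; y = 559; result = 559

559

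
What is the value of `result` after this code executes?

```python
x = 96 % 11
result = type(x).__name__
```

x is int; result = 'int'

'int'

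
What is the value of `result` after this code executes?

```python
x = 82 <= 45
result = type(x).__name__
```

x is bool; result = 'bool'

'bool'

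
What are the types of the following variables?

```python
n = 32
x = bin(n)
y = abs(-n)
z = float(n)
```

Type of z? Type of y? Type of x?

float() returns float; abs() of int returns int; bin() returns str

float, int, str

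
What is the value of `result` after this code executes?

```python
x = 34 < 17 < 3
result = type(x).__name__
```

x is bool; result = 'bool'

'bool'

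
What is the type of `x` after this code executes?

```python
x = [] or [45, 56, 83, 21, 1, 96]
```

'or' returns first truthy value (list)

list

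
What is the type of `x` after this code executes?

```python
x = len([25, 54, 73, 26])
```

len() always returns int

int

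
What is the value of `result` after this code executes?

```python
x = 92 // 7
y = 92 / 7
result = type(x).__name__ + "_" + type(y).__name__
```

x is int; y is float; result = 'int_float'

'int_float'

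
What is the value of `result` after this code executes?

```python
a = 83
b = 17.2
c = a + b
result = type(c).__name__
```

a is int; b is float; c is float; result = 'float'

'float'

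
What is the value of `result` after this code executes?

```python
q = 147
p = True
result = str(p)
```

q = 147; p = True; result = 'True'

'True'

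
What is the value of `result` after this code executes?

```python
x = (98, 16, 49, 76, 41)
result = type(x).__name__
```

x is tuple; result = 'tuple'

'tuple'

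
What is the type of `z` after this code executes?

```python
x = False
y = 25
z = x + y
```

bool + int = int (bool is subclass of int)

int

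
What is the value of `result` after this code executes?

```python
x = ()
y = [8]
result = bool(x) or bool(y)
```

x = (); y = [8]; result = True

True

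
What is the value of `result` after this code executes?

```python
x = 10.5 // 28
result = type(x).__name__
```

x is float; result = 'float'

'float'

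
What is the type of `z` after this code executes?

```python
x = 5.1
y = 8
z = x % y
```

float % int = float

float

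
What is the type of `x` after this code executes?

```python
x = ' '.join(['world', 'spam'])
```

str.join() returns str

str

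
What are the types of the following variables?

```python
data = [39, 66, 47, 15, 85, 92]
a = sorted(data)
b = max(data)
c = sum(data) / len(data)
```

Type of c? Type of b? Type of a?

int / int = float; max of ints returns int; sorted() returns list

float, int, list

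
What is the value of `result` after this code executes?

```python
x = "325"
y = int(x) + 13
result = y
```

x = '325'; y = 338; result = 338

338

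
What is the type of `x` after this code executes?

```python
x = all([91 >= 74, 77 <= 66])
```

all() returns bool

bool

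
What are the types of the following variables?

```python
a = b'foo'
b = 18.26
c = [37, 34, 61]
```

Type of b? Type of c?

b is assigned a number with a decimal point, so it is a float; c is assigned a list literal (square brackets)

float, list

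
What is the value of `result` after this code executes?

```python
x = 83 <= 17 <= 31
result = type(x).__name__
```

x is bool; result = 'bool'

'bool'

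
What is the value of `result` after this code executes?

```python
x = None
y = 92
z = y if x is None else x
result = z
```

x = None; y = 92; z = 92; result = 92

92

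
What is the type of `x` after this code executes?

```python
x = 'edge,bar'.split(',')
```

str.split() returns list

list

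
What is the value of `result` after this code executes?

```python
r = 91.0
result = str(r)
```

r = 91.0; result = '91.0'

'91.0'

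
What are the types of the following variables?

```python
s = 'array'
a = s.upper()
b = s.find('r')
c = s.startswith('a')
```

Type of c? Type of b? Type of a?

startswith() returns bool; find() returns int; upper() returns str

bool, int, str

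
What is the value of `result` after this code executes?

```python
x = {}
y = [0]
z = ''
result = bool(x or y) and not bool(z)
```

x = {}; y = [0]; z = ''; result = True

True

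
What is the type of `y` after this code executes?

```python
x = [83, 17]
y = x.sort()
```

list.sort() returns None (mutates in place)

NoneType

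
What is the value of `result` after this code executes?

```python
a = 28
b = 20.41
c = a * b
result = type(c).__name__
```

a is int; b is float; c is float; result = 'float'

'float'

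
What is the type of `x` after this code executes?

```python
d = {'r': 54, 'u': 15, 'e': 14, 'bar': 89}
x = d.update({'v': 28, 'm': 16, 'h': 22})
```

dict.update() returns None

NoneType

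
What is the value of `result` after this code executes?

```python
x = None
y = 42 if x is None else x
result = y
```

x = None; y = 42; result = 42

42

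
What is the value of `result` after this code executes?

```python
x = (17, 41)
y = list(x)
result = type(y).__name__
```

x is tuple; y is list; result = 'list'

'list'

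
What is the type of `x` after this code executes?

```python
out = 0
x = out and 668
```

'and' returns first falsy value (0 is int)

int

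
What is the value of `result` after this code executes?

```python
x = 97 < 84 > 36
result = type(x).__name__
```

x is bool; result = 'bool'

'bool'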